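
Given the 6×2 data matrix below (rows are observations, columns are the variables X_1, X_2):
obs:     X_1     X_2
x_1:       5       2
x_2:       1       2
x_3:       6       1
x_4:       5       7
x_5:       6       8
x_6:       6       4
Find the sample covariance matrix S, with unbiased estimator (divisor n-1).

Step 1 — column means:
  mean(X_1) = (5 + 1 + 6 + 5 + 6 + 6) / 6 = 29/6 = 4.8333
  mean(X_2) = (2 + 2 + 1 + 7 + 8 + 4) / 6 = 24/6 = 4

Step 2 — sample covariance S[i,j] = (1/(n-1)) · Σ_k (x_{k,i} - mean_i) · (x_{k,j} - mean_j), with n-1 = 5.
  S[X_1,X_1] = ((0.1667)·(0.1667) + (-3.8333)·(-3.8333) + (1.1667)·(1.1667) + (0.1667)·(0.1667) + (1.1667)·(1.1667) + (1.1667)·(1.1667)) / 5 = 18.8333/5 = 3.7667
  S[X_1,X_2] = ((0.1667)·(-2) + (-3.8333)·(-2) + (1.1667)·(-3) + (0.1667)·(3) + (1.1667)·(4) + (1.1667)·(0)) / 5 = 9/5 = 1.8
  S[X_2,X_2] = ((-2)·(-2) + (-2)·(-2) + (-3)·(-3) + (3)·(3) + (4)·(4) + (0)·(0)) / 5 = 42/5 = 8.4

S is symmetric (S[j,i] = S[i,j]). Assembling:

S = [[3.7667, 1.8],
 [1.8, 8.4]]


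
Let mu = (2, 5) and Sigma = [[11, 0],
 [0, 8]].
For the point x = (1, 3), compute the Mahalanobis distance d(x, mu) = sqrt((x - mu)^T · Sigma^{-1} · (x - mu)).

Step 1 — centre the observation: (x - mu) = (-1, -2).

Step 2 — invert Sigma. det(Sigma) = 11·8 - (0)² = 88.
  Sigma^{-1} = (1/det) · [[d, -b], [-b, a]] = [[0.0909, 0],
 [0, 0.125]].

Step 3 — form the quadratic (x - mu)^T · Sigma^{-1} · (x - mu):
  Sigma^{-1} · (x - mu) = (-0.0909, -0.25).
  (x - mu)^T · [Sigma^{-1} · (x - mu)] = (-1)·(-0.0909) + (-2)·(-0.25) = 0.5909.

Step 4 — take square root: d = √(0.5909) ≈ 0.7687.

d(x, mu) = √(0.5909) ≈ 0.7687


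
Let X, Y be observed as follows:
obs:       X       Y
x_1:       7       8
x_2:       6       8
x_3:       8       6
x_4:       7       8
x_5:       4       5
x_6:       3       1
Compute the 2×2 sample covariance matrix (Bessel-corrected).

Step 1 — column means:
  mean(X) = (7 + 6 + 8 + 7 + 4 + 3) / 6 = 35/6 = 5.8333
  mean(Y) = (8 + 8 + 6 + 8 + 5 + 1) / 6 = 36/6 = 6

Step 2 — sample covariance S[i,j] = (1/(n-1)) · Σ_k (x_{k,i} - mean_i) · (x_{k,j} - mean_j), with n-1 = 5.
  S[X,X] = ((1.1667)·(1.1667) + (0.1667)·(0.1667) + (2.1667)·(2.1667) + (1.1667)·(1.1667) + (-1.8333)·(-1.8333) + (-2.8333)·(-2.8333)) / 5 = 18.8333/5 = 3.7667
  S[X,Y] = ((1.1667)·(2) + (0.1667)·(2) + (2.1667)·(0) + (1.1667)·(2) + (-1.8333)·(-1) + (-2.8333)·(-5)) / 5 = 21/5 = 4.2
  S[Y,Y] = ((2)·(2) + (2)·(2) + (0)·(0) + (2)·(2) + (-1)·(-1) + (-5)·(-5)) / 5 = 38/5 = 7.6

S is symmetric (S[j,i] = S[i,j]). Assembling:

S = [[3.7667, 4.2],
 [4.2, 7.6]]


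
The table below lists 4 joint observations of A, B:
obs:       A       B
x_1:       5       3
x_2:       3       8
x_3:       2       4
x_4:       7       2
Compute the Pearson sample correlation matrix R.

Step 1 — column means:
  mean(A) = (5 + 3 + 2 + 7) / 4 = 17/4 = 4.25
  mean(B) = (3 + 8 + 4 + 2) / 4 = 17/4 = 4.25

Step 2 — sample variances and covariances s[i,j] = (1/(n-1)) · Σ_k (x_{k,i} - mean_i) · (x_{k,j} - mean_j), with n-1 = 3:
  s[A,A] = ((0.75)·(0.75) + (-1.25)·(-1.25) + (-2.25)·(-2.25) + (2.75)·(2.75)) / 3 = 14.75/3 = 4.9167
  s[A,B] = ((0.75)·(-1.25) + (-1.25)·(3.75) + (-2.25)·(-0.25) + (2.75)·(-2.25)) / 3 = -11.25/3 = -3.75
  s[B,B] = ((-1.25)·(-1.25) + (3.75)·(3.75) + (-0.25)·(-0.25) + (-2.25)·(-2.25)) / 3 = 20.75/3 = 6.9167
  Sample standard deviations s_i = √(s[i,i]):
  s(A) = √(4.9167) = 2.2174
  s(B) = √(6.9167) = 2.63

Step 3 — r_{ij} = s_{ij} / (s_i · s_j):
  r[A,A] = 1 (diagonal).
  r[A,B] = -3.75 / (2.2174 · 2.63) = -3.75 / 5.8315 = -0.6431
  r[B,B] = 1 (diagonal).

R is symmetric with unit diagonal. Assembling:

R = [[1, -0.6431],
 [-0.6431, 1]]


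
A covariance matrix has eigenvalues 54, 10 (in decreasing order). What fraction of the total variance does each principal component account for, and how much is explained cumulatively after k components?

Step 1 — total variance = trace(Sigma) = Σ λ_i = 54 + 10 = 64.

Step 2 — fraction explained by component i = λ_i / Σ λ:
  PC1: 54/64 = 0.8438
  PC2: 10/64 = 0.1562

Step 3 — cumulative fraction after k components = (λ_1 + ... + λ_k) / Σ λ:
  k = 1: 54/64 = 0.8438
  k = 2: (54 + 10)/64 = 64/64 = 1

Summary (fraction, with percent):

explained: PC1 0.8438 (84.38%), PC2 0.1562 (15.62%);  cumulative: 0.8438, 1


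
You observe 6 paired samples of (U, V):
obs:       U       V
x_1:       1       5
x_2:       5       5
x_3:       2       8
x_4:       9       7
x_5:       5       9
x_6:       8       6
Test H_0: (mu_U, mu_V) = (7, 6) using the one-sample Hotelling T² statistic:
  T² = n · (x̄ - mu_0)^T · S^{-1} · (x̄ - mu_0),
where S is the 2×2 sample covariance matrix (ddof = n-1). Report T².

Step 1 — sample mean vector:
  mean(U) = (1 + 5 + 2 + 9 + 5 + 8) / 6 = 30/6 = 5
  mean(V) = (5 + 5 + 8 + 7 + 9 + 6) / 6 = 40/6 = 6.6667
  x̄ = (5, 6.6667),  deviation x̄ - mu_0 = (5, 6.6667) - (7, 6) = (-2, 0.6667).

Step 2 — sample covariance matrix, S[i,j] = (1/(n-1)) · Σ_k (x_{k,i} - mean_i) · (x_{k,j} - mean_j), divisor n-1 = 5:
  S[U,U] = ((-4)·(-4) + (0)·(0) + (-3)·(-3) + (4)·(4) + (0)·(0) + (3)·(3)) / 5 = 50/5 = 10
  S[U,V] = ((-4)·(-1.6667) + (0)·(-1.6667) + (-3)·(1.3333) + (4)·(0.3333) + (0)·(2.3333) + (3)·(-0.6667)) / 5 = 2/5 = 0.4
  S[V,V] = ((-1.6667)·(-1.6667) + (-1.6667)·(-1.6667) + (1.3333)·(1.3333) + (0.3333)·(0.3333) + (2.3333)·(2.3333) + (-0.6667)·(-0.6667)) / 5 = 13.3333/5 = 2.6667
  S = [[10, 0.4],
 [0.4, 2.6667]].

Step 3 — invert S. det(S) = 10·2.6667 - (0.4)² = 26.5067.
  S^{-1} = (1/det) · [[d, -b], [-b, a]] = [[0.1006, -0.0151],
 [-0.0151, 0.3773]].

Step 4 — quadratic form (x̄ - mu_0)^T · S^{-1} · (x̄ - mu_0):
  S^{-1} · (x̄ - mu_0) = (-0.2113, 0.2817),
  (x̄ - mu_0)^T · [...] = (-2)·(-0.2113) + (0.6667)·(0.2817) = 0.6103.

Step 5 — scale by n: T² = 6 · 0.6103 = 3.662.

T² ≈ 3.662


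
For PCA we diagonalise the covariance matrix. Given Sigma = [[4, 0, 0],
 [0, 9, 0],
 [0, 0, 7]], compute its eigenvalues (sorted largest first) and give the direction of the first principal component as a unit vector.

Step 1 — characteristic polynomial p(λ) = det(λI - Sigma) = λ³ - tr·λ² + c_1·λ - det, where tr = trace, c_1 = sum of the principal 2×2 minors, det = det(Sigma):
  tr = 4 + 9 + 7 = 20,
  c_1 = (4·9 - (0)²) + (4·7 - (0)²) + (9·7 - (0)²) = 36 + 28 + 63 = 127,
  det = 4·(9·7 - (0)²) - (0)·((0)·7 - (0)·(0)) + (0)·((0)·(0) - 9·(0)) = 4·(63) - (0)·(0) + (0)·(0) = 252.
  So p(λ) = λ³ - 20λ² + 127λ - 252.
Step 2 — look for an integer root (rational root theorem: any rational root is an integer divisor of 252). Testing λ = 4:
  p(4) = 64 - 320 + 508 - 252 = 0  ✓
  Dividing out (λ - 4): p(λ) = (λ - 4)(λ² - 16λ + 63).
Step 3 — remaining eigenvalues from the quadratic λ² - 16λ + 63 = 0:
  Δ = 16² - 4·63 = 256 - 252 = 4,  λ = (16 ± √4)/2 = (16 ± 2)/2 = 9 or 7.
  Sorted: λ_1 = 9,  λ_2 = 7,  λ_3 = 4  (check: sum = 20 = tr ✓).

Step 4 — unit eigenvector for λ_1 = 9: v spans the null space of (Sigma - λ_1 I), whose rows are
  r_1 = (-5, 0, 0),  r_2 = (0, 0, 0),  r_3 = (0, 0, -2).
  v is orthogonal to every row, so take v ∝ r_1 × r_3 = ((0)·(-2) - (0)·(0), (0)·(0) - (-5)·(-2), (-5)·(0) - (0)·(0)) = (0, -10, 0).
  Rescale (divide by 10; multiply by -1 so the first nonzero entry is positive): u = (0, 1, 0).
  ||u|| = √((0)² + (1)² + (0)²) = √(1) = 1,  v_1 = u/||u|| ≈ (0, 1, 0) (||v_1|| = 1).

λ_1 = 9,  λ_2 = 7,  λ_3 = 4;  v_1 ≈ (0, 1, 0)


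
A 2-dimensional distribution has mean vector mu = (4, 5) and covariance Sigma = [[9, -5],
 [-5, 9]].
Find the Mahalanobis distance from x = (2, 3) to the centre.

Step 1 — centre the observation: (x - mu) = (-2, -2).

Step 2 — invert Sigma. det(Sigma) = 9·9 - (-5)² = 56.
  Sigma^{-1} = (1/det) · [[d, -b], [-b, a]] = [[0.1607, 0.0893],
 [0.0893, 0.1607]].

Step 3 — form the quadratic (x - mu)^T · Sigma^{-1} · (x - mu):
  Sigma^{-1} · (x - mu) = (-0.5, -0.5).
  (x - mu)^T · [Sigma^{-1} · (x - mu)] = (-2)·(-0.5) + (-2)·(-0.5) = 2.

Step 4 — take square root: d = √(2) ≈ 1.4142.

d(x, mu) = √(2) ≈ 1.4142


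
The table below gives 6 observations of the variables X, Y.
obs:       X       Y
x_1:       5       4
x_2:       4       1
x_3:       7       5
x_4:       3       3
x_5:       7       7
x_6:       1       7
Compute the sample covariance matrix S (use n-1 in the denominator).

Step 1 — column means:
  mean(X) = (5 + 4 + 7 + 3 + 7 + 1) / 6 = 27/6 = 4.5
  mean(Y) = (4 + 1 + 5 + 3 + 7 + 7) / 6 = 27/6 = 4.5

Step 2 — sample covariance S[i,j] = (1/(n-1)) · Σ_k (x_{k,i} - mean_i) · (x_{k,j} - mean_j), with n-1 = 5.
  S[X,X] = ((0.5)·(0.5) + (-0.5)·(-0.5) + (2.5)·(2.5) + (-1.5)·(-1.5) + (2.5)·(2.5) + (-3.5)·(-3.5)) / 5 = 27.5/5 = 5.5
  S[X,Y] = ((0.5)·(-0.5) + (-0.5)·(-3.5) + (2.5)·(0.5) + (-1.5)·(-1.5) + (2.5)·(2.5) + (-3.5)·(2.5)) / 5 = 2.5/5 = 0.5
  S[Y,Y] = ((-0.5)·(-0.5) + (-3.5)·(-3.5) + (0.5)·(0.5) + (-1.5)·(-1.5) + (2.5)·(2.5) + (2.5)·(2.5)) / 5 = 27.5/5 = 5.5

S is symmetric (S[j,i] = S[i,j]). Assembling:

S = [[5.5, 0.5],
 [0.5, 5.5]]


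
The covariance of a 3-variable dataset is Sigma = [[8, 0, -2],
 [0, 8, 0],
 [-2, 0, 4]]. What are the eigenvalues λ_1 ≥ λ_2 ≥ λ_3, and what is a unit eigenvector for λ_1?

Step 1 — characteristic polynomial p(λ) = det(λI - Sigma) = λ³ - tr·λ² + c_1·λ - det, where tr = trace, c_1 = sum of the principal 2×2 minors, det = det(Sigma):
  tr = 8 + 8 + 4 = 20,
  c_1 = (8·8 - (0)²) + (8·4 - (-2)²) + (8·4 - (0)²) = 64 + 28 + 32 = 124,
  det = 8·(8·4 - (0)²) - (0)·((0)·4 - (0)·(-2)) + (-2)·((0)·(0) - 8·(-2)) = 8·(32) - (0)·(0) + (-2)·(16) = 224.
  So p(λ) = λ³ - 20λ² + 124λ - 224.
Step 2 — look for an integer root (rational root theorem: any rational root is an integer divisor of 224). Testing λ = 8:
  p(8) = 512 - 1280 + 992 - 224 = 0  ✓
  Dividing out (λ - 8): p(λ) = (λ - 8)(λ² - 12λ + 28).
Step 3 — remaining eigenvalues from the quadratic λ² - 12λ + 28 = 0:
  Δ = 12² - 4·28 = 144 - 112 = 32,  λ = (12 ± √32)/2 = (12 ± 5.6569)/2 ≈ 8.8284 or 3.1716.
  Sorted: λ_1 = 8.8284,  λ_2 = 8,  λ_3 = 3.1716  (check: sum = 20 = tr ✓).

Step 4 — unit eigenvector for λ_1 ≈ 8.8284: v spans the null space of (Sigma - λ_1 I), whose rows are
  r_1 = (-0.8284, 0, -2),  r_2 = (0, -0.8284, 0),  r_3 = (-2, 0, -4.8284).
  v is orthogonal to every row, so take v ∝ r_1 × r_2 = ((0)·(0) - (-2)·(-0.8284), (-2)·(0) - (-0.8284)·(0), (-0.8284)·(-0.8284) - (0)·(0)) ≈ (-1.6569, 0, 0.6863).
  Rescale (multiply by -1 so the first nonzero entry is positive): u = (1.6569, 0, -0.6863).
  ||u|| = √((1.6569)² + (0)² + (-0.6863)²) = √(3.2162) ≈ 1.7934,  v_1 = u/||u|| ≈ (0.9239, 0, -0.3827) (||v_1|| = 1).

λ_1 = 8.8284,  λ_2 = 8,  λ_3 = 3.1716;  v_1 ≈ (0.9239, 0, -0.3827)


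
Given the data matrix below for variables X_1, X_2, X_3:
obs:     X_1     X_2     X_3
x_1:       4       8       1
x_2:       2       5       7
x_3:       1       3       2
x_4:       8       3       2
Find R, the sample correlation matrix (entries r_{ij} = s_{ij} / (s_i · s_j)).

Step 1 — column means:
  mean(X_1) = (4 + 2 + 1 + 8) / 4 = 15/4 = 3.75
  mean(X_2) = (8 + 5 + 3 + 3) / 4 = 19/4 = 4.75
  mean(X_3) = (1 + 7 + 2 + 2) / 4 = 12/4 = 3

Step 2 — sample variances and covariances s[i,j] = (1/(n-1)) · Σ_k (x_{k,i} - mean_i) · (x_{k,j} - mean_j), with n-1 = 3:
  s[X_1,X_1] = ((0.25)·(0.25) + (-1.75)·(-1.75) + (-2.75)·(-2.75) + (4.25)·(4.25)) / 3 = 28.75/3 = 9.5833
  s[X_1,X_2] = ((0.25)·(3.25) + (-1.75)·(0.25) + (-2.75)·(-1.75) + (4.25)·(-1.75)) / 3 = -2.25/3 = -0.75
  s[X_1,X_3] = ((0.25)·(-2) + (-1.75)·(4) + (-2.75)·(-1) + (4.25)·(-1)) / 3 = -9/3 = -3
  s[X_2,X_2] = ((3.25)·(3.25) + (0.25)·(0.25) + (-1.75)·(-1.75) + (-1.75)·(-1.75)) / 3 = 16.75/3 = 5.5833
  s[X_2,X_3] = ((3.25)·(-2) + (0.25)·(4) + (-1.75)·(-1) + (-1.75)·(-1)) / 3 = -2/3 = -0.6667
  s[X_3,X_3] = ((-2)·(-2) + (4)·(4) + (-1)·(-1) + (-1)·(-1)) / 3 = 22/3 = 7.3333
  Sample standard deviations s_i = √(s[i,i]):
  s(X_1) = √(9.5833) = 3.0957
  s(X_2) = √(5.5833) = 2.3629
  s(X_3) = √(7.3333) = 2.708

Step 3 — r_{ij} = s_{ij} / (s_i · s_j):
  r[X_1,X_1] = 1 (diagonal).
  r[X_1,X_2] = -0.75 / (3.0957 · 2.3629) = -0.75 / 7.3148 = -0.1025
  r[X_1,X_3] = -3 / (3.0957 · 2.708) = -3 / 8.3832 = -0.3579
  r[X_2,X_2] = 1 (diagonal).
  r[X_2,X_3] = -0.6667 / (2.3629 · 2.708) = -0.6667 / 6.3988 = -0.1042
  r[X_3,X_3] = 1 (diagonal).

R is symmetric with unit diagonal. Assembling:

R = [[1, -0.1025, -0.3579],
 [-0.1025, 1, -0.1042],
 [-0.3579, -0.1042, 1]]


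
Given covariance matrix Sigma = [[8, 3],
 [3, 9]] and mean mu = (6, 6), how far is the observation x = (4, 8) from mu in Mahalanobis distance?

Step 1 — centre the observation: (x - mu) = (-2, 2).

Step 2 — invert Sigma. det(Sigma) = 8·9 - (3)² = 63.
  Sigma^{-1} = (1/det) · [[d, -b], [-b, a]] = [[0.1429, -0.0476],
 [-0.0476, 0.127]].

Step 3 — form the quadratic (x - mu)^T · Sigma^{-1} · (x - mu):
  Sigma^{-1} · (x - mu) = (-0.381, 0.3492).
  (x - mu)^T · [Sigma^{-1} · (x - mu)] = (-2)·(-0.381) + (2)·(0.3492) = 1.4603.

Step 4 — take square root: d = √(1.4603) ≈ 1.2084.

d(x, mu) = √(1.4603) ≈ 1.2084


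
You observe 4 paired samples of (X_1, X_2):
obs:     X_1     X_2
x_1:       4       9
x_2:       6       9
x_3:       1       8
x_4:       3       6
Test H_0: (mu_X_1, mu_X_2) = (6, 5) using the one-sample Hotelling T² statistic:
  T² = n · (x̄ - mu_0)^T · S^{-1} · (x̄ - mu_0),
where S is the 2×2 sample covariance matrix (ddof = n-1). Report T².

Step 1 — sample mean vector:
  mean(X_1) = (4 + 6 + 1 + 3) / 4 = 14/4 = 3.5
  mean(X_2) = (9 + 9 + 8 + 6) / 4 = 32/4 = 8
  x̄ = (3.5, 8),  deviation x̄ - mu_0 = (3.5, 8) - (6, 5) = (-2.5, 3).

Step 2 — sample covariance matrix, S[i,j] = (1/(n-1)) · Σ_k (x_{k,i} - mean_i) · (x_{k,j} - mean_j), divisor n-1 = 3:
  S[X_1,X_1] = ((0.5)·(0.5) + (2.5)·(2.5) + (-2.5)·(-2.5) + (-0.5)·(-0.5)) / 3 = 13/3 = 4.3333
  S[X_1,X_2] = ((0.5)·(1) + (2.5)·(1) + (-2.5)·(0) + (-0.5)·(-2)) / 3 = 4/3 = 1.3333
  S[X_2,X_2] = ((1)·(1) + (1)·(1) + (0)·(0) + (-2)·(-2)) / 3 = 6/3 = 2
  S = [[4.3333, 1.3333],
 [1.3333, 2]].

Step 3 — invert S. det(S) = 4.3333·2 - (1.3333)² = 6.8889.
  S^{-1} = (1/det) · [[d, -b], [-b, a]] = [[0.2903, -0.1935],
 [-0.1935, 0.629]].

Step 4 — quadratic form (x̄ - mu_0)^T · S^{-1} · (x̄ - mu_0):
  S^{-1} · (x̄ - mu_0) = (-1.3065, 2.371),
  (x̄ - mu_0)^T · [...] = (-2.5)·(-1.3065) + (3)·(2.371) = 10.379.

Step 5 — scale by n: T² = 4 · 10.379 = 41.5161.

T² ≈ 41.5161


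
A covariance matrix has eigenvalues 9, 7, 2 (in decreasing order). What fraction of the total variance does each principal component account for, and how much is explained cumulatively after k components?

Step 1 — total variance = trace(Sigma) = Σ λ_i = 9 + 7 + 2 = 18.

Step 2 — fraction explained by component i = λ_i / Σ λ:
  PC1: 9/18 = 0.5
  PC2: 7/18 = 0.3889
  PC3: 2/18 = 0.1111

Step 3 — cumulative fraction after k components = (λ_1 + ... + λ_k) / Σ λ:
  k = 1: 9/18 = 0.5
  k = 2: (9 + 7)/18 = 16/18 = 0.8889
  k = 3: (9 + 7 + 2)/18 = 18/18 = 1

Summary (fraction, with percent):

explained: PC1 0.5 (50%), PC2 0.3889 (38.89%), PC3 0.1111 (11.11%);  cumulative: 0.5, 0.8889, 1


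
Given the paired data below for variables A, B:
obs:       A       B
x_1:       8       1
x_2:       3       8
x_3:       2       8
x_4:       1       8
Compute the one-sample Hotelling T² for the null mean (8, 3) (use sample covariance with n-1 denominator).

Step 1 — sample mean vector:
  mean(A) = (8 + 3 + 2 + 1) / 4 = 14/4 = 3.5
  mean(B) = (1 + 8 + 8 + 8) / 4 = 25/4 = 6.25
  x̄ = (3.5, 6.25),  deviation x̄ - mu_0 = (3.5, 6.25) - (8, 3) = (-4.5, 3.25).

Step 2 — sample covariance matrix, S[i,j] = (1/(n-1)) · Σ_k (x_{k,i} - mean_i) · (x_{k,j} - mean_j), divisor n-1 = 3:
  S[A,A] = ((4.5)·(4.5) + (-0.5)·(-0.5) + (-1.5)·(-1.5) + (-2.5)·(-2.5)) / 3 = 29/3 = 9.6667
  S[A,B] = ((4.5)·(-5.25) + (-0.5)·(1.75) + (-1.5)·(1.75) + (-2.5)·(1.75)) / 3 = -31.5/3 = -10.5
  S[B,B] = ((-5.25)·(-5.25) + (1.75)·(1.75) + (1.75)·(1.75) + (1.75)·(1.75)) / 3 = 36.75/3 = 12.25
  S = [[9.6667, -10.5],
 [-10.5, 12.25]].

Step 3 — invert S. det(S) = 9.6667·12.25 - (-10.5)² = 8.1667.
  S^{-1} = (1/det) · [[d, -b], [-b, a]] = [[1.5, 1.2857],
 [1.2857, 1.1837]].

Step 4 — quadratic form (x̄ - mu_0)^T · S^{-1} · (x̄ - mu_0):
  S^{-1} · (x̄ - mu_0) = (-2.5714, -1.9388),
  (x̄ - mu_0)^T · [...] = (-4.5)·(-2.5714) + (3.25)·(-1.9388) = 5.2704.

Step 5 — scale by n: T² = 4 · 5.2704 = 21.0816.

T² ≈ 21.0816


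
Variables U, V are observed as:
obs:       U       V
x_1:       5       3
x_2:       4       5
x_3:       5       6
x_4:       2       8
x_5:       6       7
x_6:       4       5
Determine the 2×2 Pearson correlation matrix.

Step 1 — column means:
  mean(U) = (5 + 4 + 5 + 2 + 6 + 4) / 6 = 26/6 = 4.3333
  mean(V) = (3 + 5 + 6 + 8 + 7 + 5) / 6 = 34/6 = 5.6667

Step 2 — sample variances and covariances s[i,j] = (1/(n-1)) · Σ_k (x_{k,i} - mean_i) · (x_{k,j} - mean_j), with n-1 = 5:
  s[U,U] = ((0.6667)·(0.6667) + (-0.3333)·(-0.3333) + (0.6667)·(0.6667) + (-2.3333)·(-2.3333) + (1.6667)·(1.6667) + (-0.3333)·(-0.3333)) / 5 = 9.3333/5 = 1.8667
  s[U,V] = ((0.6667)·(-2.6667) + (-0.3333)·(-0.6667) + (0.6667)·(0.3333) + (-2.3333)·(2.3333) + (1.6667)·(1.3333) + (-0.3333)·(-0.6667)) / 5 = -4.3333/5 = -0.8667
  s[V,V] = ((-2.6667)·(-2.6667) + (-0.6667)·(-0.6667) + (0.3333)·(0.3333) + (2.3333)·(2.3333) + (1.3333)·(1.3333) + (-0.6667)·(-0.6667)) / 5 = 15.3333/5 = 3.0667
  Sample standard deviations s_i = √(s[i,i]):
  s(U) = √(1.8667) = 1.3663
  s(V) = √(3.0667) = 1.7512

Step 3 — r_{ij} = s_{ij} / (s_i · s_j):
  r[U,U] = 1 (diagonal).
  r[U,V] = -0.8667 / (1.3663 · 1.7512) = -0.8667 / 2.3926 = -0.3622
  r[V,V] = 1 (diagonal).

R is symmetric with unit diagonal. Assembling:

R = [[1, -0.3622],
 [-0.3622, 1]]


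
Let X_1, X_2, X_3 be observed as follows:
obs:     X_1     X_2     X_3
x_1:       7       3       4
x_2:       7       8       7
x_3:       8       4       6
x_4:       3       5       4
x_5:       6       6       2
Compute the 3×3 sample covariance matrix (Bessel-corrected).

Step 1 — column means:
  mean(X_1) = (7 + 7 + 8 + 3 + 6) / 5 = 31/5 = 6.2
  mean(X_2) = (3 + 8 + 4 + 5 + 6) / 5 = 26/5 = 5.2
  mean(X_3) = (4 + 7 + 6 + 4 + 2) / 5 = 23/5 = 4.6

Step 2 — sample covariance S[i,j] = (1/(n-1)) · Σ_k (x_{k,i} - mean_i) · (x_{k,j} - mean_j), with n-1 = 4.
  S[X_1,X_1] = ((0.8)·(0.8) + (0.8)·(0.8) + (1.8)·(1.8) + (-3.2)·(-3.2) + (-0.2)·(-0.2)) / 4 = 14.8/4 = 3.7
  S[X_1,X_2] = ((0.8)·(-2.2) + (0.8)·(2.8) + (1.8)·(-1.2) + (-3.2)·(-0.2) + (-0.2)·(0.8)) / 4 = -1.2/4 = -0.3
  S[X_1,X_3] = ((0.8)·(-0.6) + (0.8)·(2.4) + (1.8)·(1.4) + (-3.2)·(-0.6) + (-0.2)·(-2.6)) / 4 = 6.4/4 = 1.6
  S[X_2,X_2] = ((-2.2)·(-2.2) + (2.8)·(2.8) + (-1.2)·(-1.2) + (-0.2)·(-0.2) + (0.8)·(0.8)) / 4 = 14.8/4 = 3.7
  S[X_2,X_3] = ((-2.2)·(-0.6) + (2.8)·(2.4) + (-1.2)·(1.4) + (-0.2)·(-0.6) + (0.8)·(-2.6)) / 4 = 4.4/4 = 1.1
  S[X_3,X_3] = ((-0.6)·(-0.6) + (2.4)·(2.4) + (1.4)·(1.4) + (-0.6)·(-0.6) + (-2.6)·(-2.6)) / 4 = 15.2/4 = 3.8

S is symmetric (S[j,i] = S[i,j]). Assembling:

S = [[3.7, -0.3, 1.6],
 [-0.3, 3.7, 1.1],
 [1.6, 1.1, 3.8]]


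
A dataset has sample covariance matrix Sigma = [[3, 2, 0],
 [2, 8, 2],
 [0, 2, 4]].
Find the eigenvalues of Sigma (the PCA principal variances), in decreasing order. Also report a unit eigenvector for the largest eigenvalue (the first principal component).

Step 1 — characteristic polynomial p(λ) = det(λI - Sigma) = λ³ - tr·λ² + c_1·λ - det, where tr = trace, c_1 = sum of the principal 2×2 minors, det = det(Sigma):
  tr = 3 + 8 + 4 = 15,
  c_1 = (3·8 - (2)²) + (3·4 - (0)²) + (8·4 - (2)²) = 20 + 12 + 28 = 60,
  det = 3·(8·4 - (2)²) - (2)·((2)·4 - (2)·(0)) + (0)·((2)·(2) - 8·(0)) = 3·(28) - (2)·(8) + (0)·(4) = 68.
  So p(λ) = λ³ - 15λ² + 60λ - 68.
Step 2 — look for an integer root (rational root theorem: any rational root is an integer divisor of 68). Testing λ = 2:
  p(2) = 8 - 60 + 120 - 68 = 0  ✓
  Dividing out (λ - 2): p(λ) = (λ - 2)(λ² - 13λ + 34).
Step 3 — remaining eigenvalues from the quadratic λ² - 13λ + 34 = 0:
  Δ = 13² - 4·34 = 169 - 136 = 33,  λ = (13 ± √33)/2 = (13 ± 5.7446)/2 ≈ 9.3723 or 3.6277.
  Sorted: λ_1 = 9.3723,  λ_2 = 3.6277,  λ_3 = 2  (check: sum = 15 = tr ✓).

Step 4 — unit eigenvector for λ_1 ≈ 9.3723: v spans the null space of (Sigma - λ_1 I), whose rows are
  r_1 = (-6.3723, 2, 0),  r_2 = (2, -1.3723, 2),  r_3 = (0, 2, -5.3723).
  v is orthogonal to every row, so take v ∝ r_1 × r_2 = ((2)·(2) - (0)·(-1.3723), (0)·(2) - (-6.3723)·(2), (-6.3723)·(-1.3723) - (2)·(2)) ≈ (4, 12.7446, 4.7446).
  Let u = (4, 12.7446, 4.7446).
  ||u|| = √((4)² + (12.7446)² + (4.7446)²) = √(200.9348) ≈ 14.1751,  v_1 = u/||u|| ≈ (0.2822, 0.8991, 0.3347) (||v_1|| = 1).

λ_1 = 9.3723,  λ_2 = 3.6277,  λ_3 = 2;  v_1 ≈ (0.2822, 0.8991, 0.3347)


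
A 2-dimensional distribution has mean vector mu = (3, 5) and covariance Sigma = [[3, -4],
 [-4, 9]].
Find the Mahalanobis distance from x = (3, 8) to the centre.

Step 1 — centre the observation: (x - mu) = (0, 3).

Step 2 — invert Sigma. det(Sigma) = 3·9 - (-4)² = 11.
  Sigma^{-1} = (1/det) · [[d, -b], [-b, a]] = [[0.8182, 0.3636],
 [0.3636, 0.2727]].

Step 3 — form the quadratic (x - mu)^T · Sigma^{-1} · (x - mu):
  Sigma^{-1} · (x - mu) = (1.0909, 0.8182).
  (x - mu)^T · [Sigma^{-1} · (x - mu)] = (0)·(1.0909) + (3)·(0.8182) = 2.4545.

Step 4 — take square root: d = √(2.4545) ≈ 1.5667.

d(x, mu) = √(2.4545) ≈ 1.5667


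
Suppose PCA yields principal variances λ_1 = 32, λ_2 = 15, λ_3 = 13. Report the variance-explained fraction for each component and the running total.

Step 1 — total variance = trace(Sigma) = Σ λ_i = 32 + 15 + 13 = 60.

Step 2 — fraction explained by component i = λ_i / Σ λ:
  PC1: 32/60 = 0.5333
  PC2: 15/60 = 0.25
  PC3: 13/60 = 0.2167

Step 3 — cumulative fraction after k components = (λ_1 + ... + λ_k) / Σ λ:
  k = 1: 32/60 = 0.5333
  k = 2: (32 + 15)/60 = 47/60 = 0.7833
  k = 3: (32 + 15 + 13)/60 = 60/60 = 1

Summary (fraction, with percent):

explained: PC1 0.5333 (53.33%), PC2 0.25 (25%), PC3 0.2167 (21.67%);  cumulative: 0.5333, 0.7833, 1


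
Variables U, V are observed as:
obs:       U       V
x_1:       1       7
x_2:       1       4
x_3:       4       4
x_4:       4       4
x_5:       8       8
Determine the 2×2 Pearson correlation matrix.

Step 1 — column means:
  mean(U) = (1 + 1 + 4 + 4 + 8) / 5 = 18/5 = 3.6
  mean(V) = (7 + 4 + 4 + 4 + 8) / 5 = 27/5 = 5.4

Step 2 — sample variances and covariances s[i,j] = (1/(n-1)) · Σ_k (x_{k,i} - mean_i) · (x_{k,j} - mean_j), with n-1 = 4:
  s[U,U] = ((-2.6)·(-2.6) + (-2.6)·(-2.6) + (0.4)·(0.4) + (0.4)·(0.4) + (4.4)·(4.4)) / 4 = 33.2/4 = 8.3
  s[U,V] = ((-2.6)·(1.6) + (-2.6)·(-1.4) + (0.4)·(-1.4) + (0.4)·(-1.4) + (4.4)·(2.6)) / 4 = 9.8/4 = 2.45
  s[V,V] = ((1.6)·(1.6) + (-1.4)·(-1.4) + (-1.4)·(-1.4) + (-1.4)·(-1.4) + (2.6)·(2.6)) / 4 = 15.2/4 = 3.8
  Sample standard deviations s_i = √(s[i,i]):
  s(U) = √(8.3) = 2.881
  s(V) = √(3.8) = 1.9494

Step 3 — r_{ij} = s_{ij} / (s_i · s_j):
  r[U,U] = 1 (diagonal).
  r[U,V] = 2.45 / (2.881 · 1.9494) = 2.45 / 5.616 = 0.4362
  r[V,V] = 1 (diagonal).

R is symmetric with unit diagonal. Assembling:

R = [[1, 0.4362],
 [0.4362, 1]]


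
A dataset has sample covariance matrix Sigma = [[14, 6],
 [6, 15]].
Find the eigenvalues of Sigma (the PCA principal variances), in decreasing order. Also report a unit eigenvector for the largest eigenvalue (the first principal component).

Step 1 — characteristic polynomial of 2×2 Sigma:
  det(Sigma - λI) = λ² - trace · λ + det = 0.
  trace = 14 + 15 = 29, det = 14·15 - (6)² = 174.
Step 2 — discriminant:
  Δ = trace² - 4·det = 841 - 696 = 145.
Step 3 — eigenvalues:
  λ = (trace ± √Δ)/2 = (29 ± 12.0416)/2,
  λ_1 = 20.5208,  λ_2 = 8.4792.

Step 4 — unit eigenvector for λ_1: solve (Sigma - λ_1 I)v = 0. First row:
  (14 - 20.5208)·v_x + (6)·v_y = 0, i.e. (-6.5208)·v_x + (6)·v_y = 0,
  so v ∝ (b, λ_1 - a) = (6, 6.5208) = u.
  ||u|| = √((6)² + (6.5208)²) = √(78.5208) ≈ 8.8612,
  v_1 = u/||u|| ≈ (0.6771, 0.7359) (||v_1|| = 1).

λ_1 = 20.5208,  λ_2 = 8.4792;  v_1 ≈ (0.6771, 0.7359)


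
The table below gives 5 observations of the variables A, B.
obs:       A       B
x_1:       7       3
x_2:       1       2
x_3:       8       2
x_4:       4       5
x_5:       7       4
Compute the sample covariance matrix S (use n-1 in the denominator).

Step 1 — column means:
  mean(A) = (7 + 1 + 8 + 4 + 7) / 5 = 27/5 = 5.4
  mean(B) = (3 + 2 + 2 + 5 + 4) / 5 = 16/5 = 3.2

Step 2 — sample covariance S[i,j] = (1/(n-1)) · Σ_k (x_{k,i} - mean_i) · (x_{k,j} - mean_j), with n-1 = 4.
  S[A,A] = ((1.6)·(1.6) + (-4.4)·(-4.4) + (2.6)·(2.6) + (-1.4)·(-1.4) + (1.6)·(1.6)) / 4 = 33.2/4 = 8.3
  S[A,B] = ((1.6)·(-0.2) + (-4.4)·(-1.2) + (2.6)·(-1.2) + (-1.4)·(1.8) + (1.6)·(0.8)) / 4 = 0.6/4 = 0.15
  S[B,B] = ((-0.2)·(-0.2) + (-1.2)·(-1.2) + (-1.2)·(-1.2) + (1.8)·(1.8) + (0.8)·(0.8)) / 4 = 6.8/4 = 1.7

S is symmetric (S[j,i] = S[i,j]). Assembling:

S = [[8.3, 0.15],
 [0.15, 1.7]]


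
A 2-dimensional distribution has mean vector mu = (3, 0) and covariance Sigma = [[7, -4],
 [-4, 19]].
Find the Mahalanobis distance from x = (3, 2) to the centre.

Step 1 — centre the observation: (x - mu) = (0, 2).

Step 2 — invert Sigma. det(Sigma) = 7·19 - (-4)² = 117.
  Sigma^{-1} = (1/det) · [[d, -b], [-b, a]] = [[0.1624, 0.0342],
 [0.0342, 0.0598]].

Step 3 — form the quadratic (x - mu)^T · Sigma^{-1} · (x - mu):
  Sigma^{-1} · (x - mu) = (0.0684, 0.1197).
  (x - mu)^T · [Sigma^{-1} · (x - mu)] = (0)·(0.0684) + (2)·(0.1197) = 0.2393.

Step 4 — take square root: d = √(0.2393) ≈ 0.4892.

d(x, mu) = √(0.2393) ≈ 0.4892


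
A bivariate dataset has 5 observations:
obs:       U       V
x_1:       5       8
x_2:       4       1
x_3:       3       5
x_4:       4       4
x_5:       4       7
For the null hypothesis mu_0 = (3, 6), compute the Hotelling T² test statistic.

Step 1 — sample mean vector:
  mean(U) = (5 + 4 + 3 + 4 + 4) / 5 = 20/5 = 4
  mean(V) = (8 + 1 + 5 + 4 + 7) / 5 = 25/5 = 5
  x̄ = (4, 5),  deviation x̄ - mu_0 = (4, 5) - (3, 6) = (1, -1).

Step 2 — sample covariance matrix, S[i,j] = (1/(n-1)) · Σ_k (x_{k,i} - mean_i) · (x_{k,j} - mean_j), divisor n-1 = 4:
  S[U,U] = ((1)·(1) + (0)·(0) + (-1)·(-1) + (0)·(0) + (0)·(0)) / 4 = 2/4 = 0.5
  S[U,V] = ((1)·(3) + (0)·(-4) + (-1)·(0) + (0)·(-1) + (0)·(2)) / 4 = 3/4 = 0.75
  S[V,V] = ((3)·(3) + (-4)·(-4) + (0)·(0) + (-1)·(-1) + (2)·(2)) / 4 = 30/4 = 7.5
  S = [[0.5, 0.75],
 [0.75, 7.5]].

Step 3 — invert S. det(S) = 0.5·7.5 - (0.75)² = 3.1875.
  S^{-1} = (1/det) · [[d, -b], [-b, a]] = [[2.3529, -0.2353],
 [-0.2353, 0.1569]].

Step 4 — quadratic form (x̄ - mu_0)^T · S^{-1} · (x̄ - mu_0):
  S^{-1} · (x̄ - mu_0) = (2.5882, -0.3922),
  (x̄ - mu_0)^T · [...] = (1)·(2.5882) + (-1)·(-0.3922) = 2.9804.

Step 5 — scale by n: T² = 5 · 2.9804 = 14.902.

T² ≈ 14.902


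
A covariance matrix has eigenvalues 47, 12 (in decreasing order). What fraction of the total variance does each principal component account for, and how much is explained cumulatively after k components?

Step 1 — total variance = trace(Sigma) = Σ λ_i = 47 + 12 = 59.

Step 2 — fraction explained by component i = λ_i / Σ λ:
  PC1: 47/59 = 0.7966
  PC2: 12/59 = 0.2034

Step 3 — cumulative fraction after k components = (λ_1 + ... + λ_k) / Σ λ:
  k = 1: 47/59 = 0.7966
  k = 2: (47 + 12)/59 = 59/59 = 1

Summary (fraction, with percent):

explained: PC1 0.7966 (79.66%), PC2 0.2034 (20.34%);  cumulative: 0.7966, 1


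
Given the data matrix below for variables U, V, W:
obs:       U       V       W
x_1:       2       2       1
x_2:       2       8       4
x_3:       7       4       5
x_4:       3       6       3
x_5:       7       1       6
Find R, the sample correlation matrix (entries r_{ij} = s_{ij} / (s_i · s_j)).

Step 1 — column means:
  mean(U) = (2 + 2 + 7 + 3 + 7) / 5 = 21/5 = 4.2
  mean(V) = (2 + 8 + 4 + 6 + 1) / 5 = 21/5 = 4.2
  mean(W) = (1 + 4 + 5 + 3 + 6) / 5 = 19/5 = 3.8

Step 2 — sample variances and covariances s[i,j] = (1/(n-1)) · Σ_k (x_{k,i} - mean_i) · (x_{k,j} - mean_j), with n-1 = 4:
  s[U,U] = ((-2.2)·(-2.2) + (-2.2)·(-2.2) + (2.8)·(2.8) + (-1.2)·(-1.2) + (2.8)·(2.8)) / 4 = 26.8/4 = 6.7
  s[U,V] = ((-2.2)·(-2.2) + (-2.2)·(3.8) + (2.8)·(-0.2) + (-1.2)·(1.8) + (2.8)·(-3.2)) / 4 = -15.2/4 = -3.8
  s[U,W] = ((-2.2)·(-2.8) + (-2.2)·(0.2) + (2.8)·(1.2) + (-1.2)·(-0.8) + (2.8)·(2.2)) / 4 = 16.2/4 = 4.05
  s[V,V] = ((-2.2)·(-2.2) + (3.8)·(3.8) + (-0.2)·(-0.2) + (1.8)·(1.8) + (-3.2)·(-3.2)) / 4 = 32.8/4 = 8.2
  s[V,W] = ((-2.2)·(-2.8) + (3.8)·(0.2) + (-0.2)·(1.2) + (1.8)·(-0.8) + (-3.2)·(2.2)) / 4 = -1.8/4 = -0.45
  s[W,W] = ((-2.8)·(-2.8) + (0.2)·(0.2) + (1.2)·(1.2) + (-0.8)·(-0.8) + (2.2)·(2.2)) / 4 = 14.8/4 = 3.7
  Sample standard deviations s_i = √(s[i,i]):
  s(U) = √(6.7) = 2.5884
  s(V) = √(8.2) = 2.8636
  s(W) = √(3.7) = 1.9235

Step 3 — r_{ij} = s_{ij} / (s_i · s_j):
  r[U,U] = 1 (diagonal).
  r[U,V] = -3.8 / (2.5884 · 2.8636) = -3.8 / 7.4122 = -0.5127
  r[U,W] = 4.05 / (2.5884 · 1.9235) = 4.05 / 4.979 = 0.8134
  r[V,V] = 1 (diagonal).
  r[V,W] = -0.45 / (2.8636 · 1.9235) = -0.45 / 5.5082 = -0.0817
  r[W,W] = 1 (diagonal).

R is symmetric with unit diagonal. Assembling:

R = [[1, -0.5127, 0.8134],
 [-0.5127, 1, -0.0817],
 [0.8134, -0.0817, 1]]


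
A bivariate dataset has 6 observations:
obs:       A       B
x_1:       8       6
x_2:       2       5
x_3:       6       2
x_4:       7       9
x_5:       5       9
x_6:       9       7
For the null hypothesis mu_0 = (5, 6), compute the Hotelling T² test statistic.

Step 1 — sample mean vector:
  mean(A) = (8 + 2 + 6 + 7 + 5 + 9) / 6 = 37/6 = 6.1667
  mean(B) = (6 + 5 + 2 + 9 + 9 + 7) / 6 = 38/6 = 6.3333
  x̄ = (6.1667, 6.3333),  deviation x̄ - mu_0 = (6.1667, 6.3333) - (5, 6) = (1.1667, 0.3333).

Step 2 — sample covariance matrix, S[i,j] = (1/(n-1)) · Σ_k (x_{k,i} - mean_i) · (x_{k,j} - mean_j), divisor n-1 = 5:
  S[A,A] = ((1.8333)·(1.8333) + (-4.1667)·(-4.1667) + (-0.1667)·(-0.1667) + (0.8333)·(0.8333) + (-1.1667)·(-1.1667) + (2.8333)·(2.8333)) / 5 = 30.8333/5 = 6.1667
  S[A,B] = ((1.8333)·(-0.3333) + (-4.1667)·(-1.3333) + (-0.1667)·(-4.3333) + (0.8333)·(2.6667) + (-1.1667)·(2.6667) + (2.8333)·(0.6667)) / 5 = 6.6667/5 = 1.3333
  S[B,B] = ((-0.3333)·(-0.3333) + (-1.3333)·(-1.3333) + (-4.3333)·(-4.3333) + (2.6667)·(2.6667) + (2.6667)·(2.6667) + (0.6667)·(0.6667)) / 5 = 35.3333/5 = 7.0667
  S = [[6.1667, 1.3333],
 [1.3333, 7.0667]].

Step 3 — invert S. det(S) = 6.1667·7.0667 - (1.3333)² = 41.8.
  S^{-1} = (1/det) · [[d, -b], [-b, a]] = [[0.1691, -0.0319],
 [-0.0319, 0.1475]].

Step 4 — quadratic form (x̄ - mu_0)^T · S^{-1} · (x̄ - mu_0):
  S^{-1} · (x̄ - mu_0) = (0.1866, 0.012),
  (x̄ - mu_0)^T · [...] = (1.1667)·(0.1866) + (0.3333)·(0.012) = 0.2217.

Step 5 — scale by n: T² = 6 · 0.2217 = 1.3301.

T² ≈ 1.3301


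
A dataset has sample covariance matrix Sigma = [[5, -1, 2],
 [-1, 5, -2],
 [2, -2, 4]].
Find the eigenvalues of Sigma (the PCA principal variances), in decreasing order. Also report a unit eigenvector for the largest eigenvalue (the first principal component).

Step 1 — characteristic polynomial p(λ) = det(λI - Sigma) = λ³ - tr·λ² + c_1·λ - det, where tr = trace, c_1 = sum of the principal 2×2 minors, det = det(Sigma):
  tr = 5 + 5 + 4 = 14,
  c_1 = (5·5 - (-1)²) + (5·4 - (2)²) + (5·4 - (-2)²) = 24 + 16 + 16 = 56,
  det = 5·(5·4 - (-2)²) - (-1)·((-1)·4 - (-2)·(2)) + (2)·((-1)·(-2) - 5·(2)) = 5·(16) - (-1)·(0) + (2)·(-8) = 64.
  So p(λ) = λ³ - 14λ² + 56λ - 64.
Step 2 — look for an integer root (rational root theorem: any rational root is an integer divisor of 64). Testing λ = 2:
  p(2) = 8 - 56 + 112 - 64 = 0  ✓
  Dividing out (λ - 2): p(λ) = (λ - 2)(λ² - 12λ + 32).
Step 3 — remaining eigenvalues from the quadratic λ² - 12λ + 32 = 0:
  Δ = 12² - 4·32 = 144 - 128 = 16,  λ = (12 ± √16)/2 = (12 ± 4)/2 = 8 or 4.
  Sorted: λ_1 = 8,  λ_2 = 4,  λ_3 = 2  (check: sum = 14 = tr ✓).

Step 4 — unit eigenvector for λ_1 = 8: v spans the null space of (Sigma - λ_1 I), whose rows are
  r_1 = (-3, -1, 2),  r_2 = (-1, -3, -2),  r_3 = (2, -2, -4).
  v is orthogonal to every row, so take v ∝ r_1 × r_2 = ((-1)·(-2) - (2)·(-3), (2)·(-1) - (-3)·(-2), (-3)·(-3) - (-1)·(-1)) = (8, -8, 8).
  Rescale (divide by 8): u = (1, -1, 1).
  ||u|| = √((1)² + (-1)² + (1)²) = √(3) ≈ 1.7321,  v_1 = u/||u|| ≈ (0.5774, -0.5774, 0.5774) (||v_1|| = 1).

λ_1 = 8,  λ_2 = 4,  λ_3 = 2;  v_1 ≈ (0.5774, -0.5774, 0.5774)


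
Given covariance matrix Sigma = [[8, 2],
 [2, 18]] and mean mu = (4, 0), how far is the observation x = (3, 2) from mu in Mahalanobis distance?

Step 1 — centre the observation: (x - mu) = (-1, 2).

Step 2 — invert Sigma. det(Sigma) = 8·18 - (2)² = 140.
  Sigma^{-1} = (1/det) · [[d, -b], [-b, a]] = [[0.1286, -0.0143],
 [-0.0143, 0.0571]].

Step 3 — form the quadratic (x - mu)^T · Sigma^{-1} · (x - mu):
  Sigma^{-1} · (x - mu) = (-0.1571, 0.1286).
  (x - mu)^T · [Sigma^{-1} · (x - mu)] = (-1)·(-0.1571) + (2)·(0.1286) = 0.4143.

Step 4 — take square root: d = √(0.4143) ≈ 0.6437.

d(x, mu) = √(0.4143) ≈ 0.6437


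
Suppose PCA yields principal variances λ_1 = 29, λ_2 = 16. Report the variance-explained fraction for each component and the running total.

Step 1 — total variance = trace(Sigma) = Σ λ_i = 29 + 16 = 45.

Step 2 — fraction explained by component i = λ_i / Σ λ:
  PC1: 29/45 = 0.6444
  PC2: 16/45 = 0.3556

Step 3 — cumulative fraction after k components = (λ_1 + ... + λ_k) / Σ λ:
  k = 1: 29/45 = 0.6444
  k = 2: (29 + 16)/45 = 45/45 = 1

Summary (fraction, with percent):

explained: PC1 0.6444 (64.44%), PC2 0.3556 (35.56%);  cumulative: 0.6444, 1


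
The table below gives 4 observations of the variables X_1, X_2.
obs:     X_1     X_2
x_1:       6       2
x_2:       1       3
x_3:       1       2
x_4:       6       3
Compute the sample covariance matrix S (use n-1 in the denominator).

Step 1 — column means:
  mean(X_1) = (6 + 1 + 1 + 6) / 4 = 14/4 = 3.5
  mean(X_2) = (2 + 3 + 2 + 3) / 4 = 10/4 = 2.5

Step 2 — sample covariance S[i,j] = (1/(n-1)) · Σ_k (x_{k,i} - mean_i) · (x_{k,j} - mean_j), with n-1 = 3.
  S[X_1,X_1] = ((2.5)·(2.5) + (-2.5)·(-2.5) + (-2.5)·(-2.5) + (2.5)·(2.5)) / 3 = 25/3 = 8.3333
  S[X_1,X_2] = ((2.5)·(-0.5) + (-2.5)·(0.5) + (-2.5)·(-0.5) + (2.5)·(0.5)) / 3 = 0/3 = 0
  S[X_2,X_2] = ((-0.5)·(-0.5) + (0.5)·(0.5) + (-0.5)·(-0.5) + (0.5)·(0.5)) / 3 = 1/3 = 0.3333

S is symmetric (S[j,i] = S[i,j]). Assembling:

S = [[8.3333, 0],
 [0, 0.3333]]


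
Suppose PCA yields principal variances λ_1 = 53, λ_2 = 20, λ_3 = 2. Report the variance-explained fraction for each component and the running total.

Step 1 — total variance = trace(Sigma) = Σ λ_i = 53 + 20 + 2 = 75.

Step 2 — fraction explained by component i = λ_i / Σ λ:
  PC1: 53/75 = 0.7067
  PC2: 20/75 = 0.2667
  PC3: 2/75 = 0.0267

Step 3 — cumulative fraction after k components = (λ_1 + ... + λ_k) / Σ λ:
  k = 1: 53/75 = 0.7067
  k = 2: (53 + 20)/75 = 73/75 = 0.9733
  k = 3: (53 + 20 + 2)/75 = 75/75 = 1

Summary (fraction, with percent):

explained: PC1 0.7067 (70.67%), PC2 0.2667 (26.67%), PC3 0.0267 (2.67%);  cumulative: 0.7067, 0.9733, 1


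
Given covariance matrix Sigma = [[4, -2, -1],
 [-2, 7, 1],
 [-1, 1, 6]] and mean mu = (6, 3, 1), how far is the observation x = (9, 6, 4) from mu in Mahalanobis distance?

Step 1 — centre the observation: (x - mu) = (3, 3, 3).

Step 2 — invert Sigma (cofactor / det for 3×3, or solve directly):
  Sigma^{-1} = [[0.2993, 0.0803, 0.0365],
 [0.0803, 0.1679, -0.0146],
 [0.0365, -0.0146, 0.1752]].

Step 3 — form the quadratic (x - mu)^T · Sigma^{-1} · (x - mu):
  Sigma^{-1} · (x - mu) = (1.2482, 0.7007, 0.5912).
  (x - mu)^T · [Sigma^{-1} · (x - mu)] = (3)·(1.2482) + (3)·(0.7007) + (3)·(0.5912) = 7.6204.

Step 4 — take square root: d = √(7.6204) ≈ 2.7605.

d(x, mu) = √(7.6204) ≈ 2.7605


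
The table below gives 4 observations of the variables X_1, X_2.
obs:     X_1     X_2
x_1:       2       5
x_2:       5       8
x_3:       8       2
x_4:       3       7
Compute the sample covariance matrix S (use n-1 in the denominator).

Step 1 — column means:
  mean(X_1) = (2 + 5 + 8 + 3) / 4 = 18/4 = 4.5
  mean(X_2) = (5 + 8 + 2 + 7) / 4 = 22/4 = 5.5

Step 2 — sample covariance S[i,j] = (1/(n-1)) · Σ_k (x_{k,i} - mean_i) · (x_{k,j} - mean_j), with n-1 = 3.
  S[X_1,X_1] = ((-2.5)·(-2.5) + (0.5)·(0.5) + (3.5)·(3.5) + (-1.5)·(-1.5)) / 3 = 21/3 = 7
  S[X_1,X_2] = ((-2.5)·(-0.5) + (0.5)·(2.5) + (3.5)·(-3.5) + (-1.5)·(1.5)) / 3 = -12/3 = -4
  S[X_2,X_2] = ((-0.5)·(-0.5) + (2.5)·(2.5) + (-3.5)·(-3.5) + (1.5)·(1.5)) / 3 = 21/3 = 7

S is symmetric (S[j,i] = S[i,j]). Assembling:

S = [[7, -4],
 [-4, 7]]


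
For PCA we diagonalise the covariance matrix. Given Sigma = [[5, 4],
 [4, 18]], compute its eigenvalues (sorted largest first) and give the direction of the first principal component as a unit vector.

Step 1 — characteristic polynomial of 2×2 Sigma:
  det(Sigma - λI) = λ² - trace · λ + det = 0.
  trace = 5 + 18 = 23, det = 5·18 - (4)² = 74.
Step 2 — discriminant:
  Δ = trace² - 4·det = 529 - 296 = 233.
Step 3 — eigenvalues:
  λ = (trace ± √Δ)/2 = (23 ± 15.2643)/2,
  λ_1 = 19.1322,  λ_2 = 3.8678.

Step 4 — unit eigenvector for λ_1: solve (Sigma - λ_1 I)v = 0. First row:
  (5 - 19.1322)·v_x + (4)·v_y = 0, i.e. (-14.1322)·v_x + (4)·v_y = 0,
  so v ∝ (b, λ_1 - a) = (4, 14.1322) = u.
  ||u|| = √((4)² + (14.1322)²) = √(215.7182) ≈ 14.6873,
  v_1 = u/||u|| ≈ (0.2723, 0.9622) (||v_1|| = 1).

λ_1 = 19.1322,  λ_2 = 3.8678;  v_1 ≈ (0.2723, 0.9622)


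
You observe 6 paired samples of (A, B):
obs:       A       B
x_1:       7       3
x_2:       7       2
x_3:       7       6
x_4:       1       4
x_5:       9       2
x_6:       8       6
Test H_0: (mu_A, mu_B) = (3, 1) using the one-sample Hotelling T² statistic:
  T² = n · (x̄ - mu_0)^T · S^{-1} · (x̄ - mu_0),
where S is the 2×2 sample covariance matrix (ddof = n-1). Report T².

Step 1 — sample mean vector:
  mean(A) = (7 + 7 + 7 + 1 + 9 + 8) / 6 = 39/6 = 6.5
  mean(B) = (3 + 2 + 6 + 4 + 2 + 6) / 6 = 23/6 = 3.8333
  x̄ = (6.5, 3.8333),  deviation x̄ - mu_0 = (6.5, 3.8333) - (3, 1) = (3.5, 2.8333).

Step 2 — sample covariance matrix, S[i,j] = (1/(n-1)) · Σ_k (x_{k,i} - mean_i) · (x_{k,j} - mean_j), divisor n-1 = 5:
  S[A,A] = ((0.5)·(0.5) + (0.5)·(0.5) + (0.5)·(0.5) + (-5.5)·(-5.5) + (2.5)·(2.5) + (1.5)·(1.5)) / 5 = 39.5/5 = 7.9
  S[A,B] = ((0.5)·(-0.8333) + (0.5)·(-1.8333) + (0.5)·(2.1667) + (-5.5)·(0.1667) + (2.5)·(-1.8333) + (1.5)·(2.1667)) / 5 = -2.5/5 = -0.5
  S[B,B] = ((-0.8333)·(-0.8333) + (-1.8333)·(-1.8333) + (2.1667)·(2.1667) + (0.1667)·(0.1667) + (-1.8333)·(-1.8333) + (2.1667)·(2.1667)) / 5 = 16.8333/5 = 3.3667
  S = [[7.9, -0.5],
 [-0.5, 3.3667]].

Step 3 — invert S. det(S) = 7.9·3.3667 - (-0.5)² = 26.3467.
  S^{-1} = (1/det) · [[d, -b], [-b, a]] = [[0.1278, 0.019],
 [0.019, 0.2998]].

Step 4 — quadratic form (x̄ - mu_0)^T · S^{-1} · (x̄ - mu_0):
  S^{-1} · (x̄ - mu_0) = (0.501, 0.916),
  (x̄ - mu_0)^T · [...] = (3.5)·(0.501) + (2.8333)·(0.916) = 4.3489.

Step 5 — scale by n: T² = 6 · 4.3489 = 26.0931.

T² ≈ 26.0931


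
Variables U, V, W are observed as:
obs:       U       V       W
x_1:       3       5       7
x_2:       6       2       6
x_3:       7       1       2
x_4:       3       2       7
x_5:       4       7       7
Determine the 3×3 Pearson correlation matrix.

Step 1 — column means:
  mean(U) = (3 + 6 + 7 + 3 + 4) / 5 = 23/5 = 4.6
  mean(V) = (5 + 2 + 1 + 2 + 7) / 5 = 17/5 = 3.4
  mean(W) = (7 + 6 + 2 + 7 + 7) / 5 = 29/5 = 5.8

Step 2 — sample variances and covariances s[i,j] = (1/(n-1)) · Σ_k (x_{k,i} - mean_i) · (x_{k,j} - mean_j), with n-1 = 4:
  s[U,U] = ((-1.6)·(-1.6) + (1.4)·(1.4) + (2.4)·(2.4) + (-1.6)·(-1.6) + (-0.6)·(-0.6)) / 4 = 13.2/4 = 3.3
  s[U,V] = ((-1.6)·(1.6) + (1.4)·(-1.4) + (2.4)·(-2.4) + (-1.6)·(-1.4) + (-0.6)·(3.6)) / 4 = -10.2/4 = -2.55
  s[U,W] = ((-1.6)·(1.2) + (1.4)·(0.2) + (2.4)·(-3.8) + (-1.6)·(1.2) + (-0.6)·(1.2)) / 4 = -13.4/4 = -3.35
  s[V,V] = ((1.6)·(1.6) + (-1.4)·(-1.4) + (-2.4)·(-2.4) + (-1.4)·(-1.4) + (3.6)·(3.6)) / 4 = 25.2/4 = 6.3
  s[V,W] = ((1.6)·(1.2) + (-1.4)·(0.2) + (-2.4)·(-3.8) + (-1.4)·(1.2) + (3.6)·(1.2)) / 4 = 13.4/4 = 3.35
  s[W,W] = ((1.2)·(1.2) + (0.2)·(0.2) + (-3.8)·(-3.8) + (1.2)·(1.2) + (1.2)·(1.2)) / 4 = 18.8/4 = 4.7
  Sample standard deviations s_i = √(s[i,i]):
  s(U) = √(3.3) = 1.8166
  s(V) = √(6.3) = 2.51
  s(W) = √(4.7) = 2.1679

Step 3 — r_{ij} = s_{ij} / (s_i · s_j):
  r[U,U] = 1 (diagonal).
  r[U,V] = -2.55 / (1.8166 · 2.51) = -2.55 / 4.5596 = -0.5593
  r[U,W] = -3.35 / (1.8166 · 2.1679) = -3.35 / 3.9383 = -0.8506
  r[V,V] = 1 (diagonal).
  r[V,W] = 3.35 / (2.51 · 2.1679) = 3.35 / 5.4415 = 0.6156
  r[W,W] = 1 (diagonal).

R is symmetric with unit diagonal. Assembling:

R = [[1, -0.5593, -0.8506],
 [-0.5593, 1, 0.6156],
 [-0.8506, 0.6156, 1]]
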